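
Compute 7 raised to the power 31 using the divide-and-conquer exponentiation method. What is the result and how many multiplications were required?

Computing 7^31 by squaring (build up from 7^1; each line after the first costs one multiplication):

7^1 = 7
7^2 = (7^1)^2 = 7^2 = 49
7^3 = 7 * 7^2 = 7 * 49 = 343
7^6 = (7^3)^2 = 343^2 = 117649
7^7 = 7 * 7^6 = 7 * 117649 = 823543
7^14 = (7^7)^2 = 823543^2 = 678223072849
7^15 = 7 * 7^14 = 7 * 678223072849 = 4747561509943
7^30 = (7^15)^2 = 4747561509943^2 = 22539340290692258087863249
7^31 = 7 * 7^30 = 7 * 22539340290692258087863249 = 157775382034845806615042743

Result: 157775382034845806615042743
Multiplications needed: 8 (8 lines after 7^1)

7^31 = 157775382034845806615042743. Using exponentiation by squaring, this requires 8 multiplications. The key idea: if the exponent is even, square the half-power; if odd, multiply by the base once.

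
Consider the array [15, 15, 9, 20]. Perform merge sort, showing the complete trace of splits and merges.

Merge sort trace:

Split: [15, 15, 9, 20] -> [15, 15] and [9, 20]
  Split: [15, 15] -> [15] and [15]
  Merge: [15] + [15] -> [15, 15]
  Split: [9, 20] -> [9] and [20]
  Merge: [9] + [20] -> [9, 20]
Merge: [15, 15] + [9, 20] -> [9, 15, 15, 20]

Final sorted array: [9, 15, 15, 20]

The merge sort proceeds by recursively splitting the array and merging sorted halves.
After all merges, the sorted array is [9, 15, 15, 20].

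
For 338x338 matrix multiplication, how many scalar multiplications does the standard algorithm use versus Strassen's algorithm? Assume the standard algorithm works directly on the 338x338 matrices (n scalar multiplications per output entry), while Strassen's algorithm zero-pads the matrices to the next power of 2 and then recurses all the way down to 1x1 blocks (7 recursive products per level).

Matrix multiplication for 338x338 matrices:

Strassen's algorithm requires power-of-2 dimensions. Pad 338x338 to 512x512 (next power of 2).

Standard algorithm: 338^3 = 38614472 multiplications
Strassen's algorithm: 7^(log2(512)) = 7^9 = 40353607 multiplications
Difference: 38614472 - 40353607 = -1739135 (Strassen uses MORE here due to padding overhead — for small or just-over-power-of-2 n, padding can outweigh the per-level savings)

Standard: 38614472 multiplications (338^3). Strassen: 40353607 multiplications (7^9, after padding to 512x512). Strassen reduces 8 recursive multiplications to 7 at each level.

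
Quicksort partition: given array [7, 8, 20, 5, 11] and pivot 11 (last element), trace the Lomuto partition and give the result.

Lomuto partition with pivot = 11:

Initial array: [7, 8, 20, 5, 11]

arr[0]=7 <= 11: swap with position 0, array becomes [7, 8, 20, 5, 11]
arr[1]=8 <= 11: swap with position 1, array becomes [7, 8, 20, 5, 11]
arr[2]=20 > 11: no swap
arr[3]=5 <= 11: swap with position 2, array becomes [7, 8, 5, 20, 11]

Place pivot at position 3: [7, 8, 5, 11, 20]
Pivot position: 3

After partitioning with pivot 11, the array becomes [7, 8, 5, 11, 20]. The pivot is placed at index 3. All elements to the left of the pivot are <= 11, and all elements to the right are > 11.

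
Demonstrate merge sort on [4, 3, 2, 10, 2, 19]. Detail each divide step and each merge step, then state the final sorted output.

Merge sort trace:

Split: [4, 3, 2, 10, 2, 19] -> [4, 3, 2] and [10, 2, 19]
  Split: [4, 3, 2] -> [4] and [3, 2]
    Split: [3, 2] -> [3] and [2]
    Merge: [3] + [2] -> [2, 3]
  Merge: [4] + [2, 3] -> [2, 3, 4]
  Split: [10, 2, 19] -> [10] and [2, 19]
    Split: [2, 19] -> [2] and [19]
    Merge: [2] + [19] -> [2, 19]
  Merge: [10] + [2, 19] -> [2, 10, 19]
Merge: [2, 3, 4] + [2, 10, 19] -> [2, 2, 3, 4, 10, 19]

Final sorted array: [2, 2, 3, 4, 10, 19]

The merge sort proceeds by recursively splitting the array and merging sorted halves.
After all merges, the sorted array is [2, 2, 3, 4, 10, 19].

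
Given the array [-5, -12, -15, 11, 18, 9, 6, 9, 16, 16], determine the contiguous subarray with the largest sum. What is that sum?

Using Kadane's algorithm on [-5, -12, -15, 11, 18, 9, 6, 9, 16, 16]:

Scanning through the array:
Position 1 (value -12): max_ending_here = -12, max_so_far = -5
Position 2 (value -15): max_ending_here = -15, max_so_far = -5
Position 3 (value 11): max_ending_here = 11, max_so_far = 11
Position 4 (value 18): max_ending_here = 29, max_so_far = 29
Position 5 (value 9): max_ending_here = 38, max_so_far = 38
Position 6 (value 6): max_ending_here = 44, max_so_far = 44
Position 7 (value 9): max_ending_here = 53, max_so_far = 53
Position 8 (value 16): max_ending_here = 69, max_so_far = 69
Position 9 (value 16): max_ending_here = 85, max_so_far = 85

Maximum subarray: [11, 18, 9, 6, 9, 16, 16]
Maximum sum: 85

The maximum subarray is [11, 18, 9, 6, 9, 16, 16] with sum 85. This subarray runs from index 3 to index 9.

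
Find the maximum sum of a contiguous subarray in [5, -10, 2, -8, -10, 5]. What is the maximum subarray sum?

Using Kadane's algorithm on [5, -10, 2, -8, -10, 5]:

Scanning through the array:
Position 1 (value -10): max_ending_here = -5, max_so_far = 5
Position 2 (value 2): max_ending_here = 2, max_so_far = 5
Position 3 (value -8): max_ending_here = -6, max_so_far = 5
Position 4 (value -10): max_ending_here = -10, max_so_far = 5
Position 5 (value 5): max_ending_here = 5, max_so_far = 5

Maximum subarray: [5]
Maximum sum: 5

The maximum subarray is [5] with sum 5. This subarray runs from index 0 to index 0.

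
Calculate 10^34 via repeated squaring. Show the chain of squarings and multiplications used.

Computing 10^34 by squaring (build up from 10^1; each line after the first costs one multiplication):

10^1 = 10
10^2 = (10^1)^2 = 10^2 = 100
10^4 = (10^2)^2 = 100^2 = 10000
10^8 = (10^4)^2 = 10000^2 = 100000000
10^16 = (10^8)^2 = 100000000^2 = 10000000000000000
10^17 = 10 * 10^16 = 10 * 10000000000000000 = 100000000000000000
10^34 = (10^17)^2 = 100000000000000000^2 = 10000000000000000000000000000000000

Result: 10000000000000000000000000000000000
Multiplications needed: 6 (6 lines after 10^1)

10^34 = 10000000000000000000000000000000000. Using exponentiation by squaring, this requires 6 multiplications. The key idea: if the exponent is even, square the half-power; if odd, multiply by the base once.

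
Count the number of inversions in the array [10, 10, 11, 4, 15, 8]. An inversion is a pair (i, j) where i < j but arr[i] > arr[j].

Finding inversions in [10, 10, 11, 4, 15, 8]:

(0, 3): arr[0]=10 > arr[3]=4
(0, 5): arr[0]=10 > arr[5]=8
(1, 3): arr[1]=10 > arr[3]=4
(1, 5): arr[1]=10 > arr[5]=8
(2, 3): arr[2]=11 > arr[3]=4
(2, 5): arr[2]=11 > arr[5]=8
(4, 5): arr[4]=15 > arr[5]=8

Total inversions: 7

The array has 7 inversion(s): (0,3), (0,5), (1,3), (1,5), (2,3), (2,5), (4,5). Each pair (i,j) satisfies i < j and arr[i] > arr[j].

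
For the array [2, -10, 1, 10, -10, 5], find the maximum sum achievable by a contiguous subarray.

Using Kadane's algorithm on [2, -10, 1, 10, -10, 5]:

Scanning through the array:
Position 1 (value -10): max_ending_here = -8, max_so_far = 2
Position 2 (value 1): max_ending_here = 1, max_so_far = 2
Position 3 (value 10): max_ending_here = 11, max_so_far = 11
Position 4 (value -10): max_ending_here = 1, max_so_far = 11
Position 5 (value 5): max_ending_here = 6, max_so_far = 11

Maximum subarray: [1, 10]
Maximum sum: 11

The maximum subarray is [1, 10] with sum 11. This subarray runs from index 2 to index 3.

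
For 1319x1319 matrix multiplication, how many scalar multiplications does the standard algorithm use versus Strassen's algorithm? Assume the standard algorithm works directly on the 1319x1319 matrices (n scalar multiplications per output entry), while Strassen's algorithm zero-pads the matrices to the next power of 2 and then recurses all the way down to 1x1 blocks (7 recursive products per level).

Matrix multiplication for 1319x1319 matrices:

Strassen's algorithm requires power-of-2 dimensions. Pad 1319x1319 to 2048x2048 (next power of 2).

Standard algorithm: 1319^3 = 2294744759 multiplications
Strassen's algorithm: 7^(log2(2048)) = 7^11 = 1977326743 multiplications
Savings: 2294744759 - 1977326743 = 317418016 multiplications

Standard: 2294744759 multiplications (1319^3). Strassen: 1977326743 multiplications (7^11, after padding to 2048x2048). Strassen reduces 8 recursive multiplications to 7 at each level.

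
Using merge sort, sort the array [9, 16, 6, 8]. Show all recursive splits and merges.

Merge sort trace:

Split: [9, 16, 6, 8] -> [9, 16] and [6, 8]
  Split: [9, 16] -> [9] and [16]
  Merge: [9] + [16] -> [9, 16]
  Split: [6, 8] -> [6] and [8]
  Merge: [6] + [8] -> [6, 8]
Merge: [9, 16] + [6, 8] -> [6, 8, 9, 16]

Final sorted array: [6, 8, 9, 16]

The merge sort proceeds by recursively splitting the array and merging sorted halves.
After all merges, the sorted array is [6, 8, 9, 16].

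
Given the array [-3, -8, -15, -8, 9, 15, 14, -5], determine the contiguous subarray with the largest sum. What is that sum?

Using Kadane's algorithm on [-3, -8, -15, -8, 9, 15, 14, -5]:

Scanning through the array:
Position 1 (value -8): max_ending_here = -8, max_so_far = -3
Position 2 (value -15): max_ending_here = -15, max_so_far = -3
Position 3 (value -8): max_ending_here = -8, max_so_far = -3
Position 4 (value 9): max_ending_here = 9, max_so_far = 9
Position 5 (value 15): max_ending_here = 24, max_so_far = 24
Position 6 (value 14): max_ending_here = 38, max_so_far = 38
Position 7 (value -5): max_ending_here = 33, max_so_far = 38

Maximum subarray: [9, 15, 14]
Maximum sum: 38

The maximum subarray is [9, 15, 14] with sum 38. This subarray runs from index 4 to index 6.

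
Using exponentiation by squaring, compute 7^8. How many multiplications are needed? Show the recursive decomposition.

Computing 7^8 by squaring (build up from 7^1; each line after the first costs one multiplication):

7^1 = 7
7^2 = (7^1)^2 = 7^2 = 49
7^4 = (7^2)^2 = 49^2 = 2401
7^8 = (7^4)^2 = 2401^2 = 5764801

Result: 5764801
Multiplications needed: 3 (3 lines after 7^1)

7^8 = 5764801. Using exponentiation by squaring, this requires 3 multiplications. The key idea: if the exponent is even, square the half-power; if odd, multiply by the base once.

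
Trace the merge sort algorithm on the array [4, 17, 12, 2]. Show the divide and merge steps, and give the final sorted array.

Merge sort trace:

Split: [4, 17, 12, 2] -> [4, 17] and [12, 2]
  Split: [4, 17] -> [4] and [17]
  Merge: [4] + [17] -> [4, 17]
  Split: [12, 2] -> [12] and [2]
  Merge: [12] + [2] -> [2, 12]
Merge: [4, 17] + [2, 12] -> [2, 4, 12, 17]

Final sorted array: [2, 4, 12, 17]

The merge sort proceeds by recursively splitting the array and merging sorted halves.
After all merges, the sorted array is [2, 4, 12, 17].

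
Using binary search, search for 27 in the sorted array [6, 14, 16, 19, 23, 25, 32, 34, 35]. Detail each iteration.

Binary search for 27 in [6, 14, 16, 19, 23, 25, 32, 34, 35]:

lo=0, hi=8, mid=4, arr[mid]=23 -> 23 < 27, search right half
lo=5, hi=8, mid=6, arr[mid]=32 -> 32 > 27, search left half
lo=5, hi=5, mid=5, arr[mid]=25 -> 25 < 27, search right half
lo=6 > hi=5, target 27 not found

Binary search determines that 27 is not in the array after 3 comparisons. The search space was exhausted without finding the target.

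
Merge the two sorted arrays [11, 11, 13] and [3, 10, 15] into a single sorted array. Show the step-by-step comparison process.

Merging process:

Compare 11 vs 3: take 3 from right. Merged: [3]
Compare 11 vs 10: take 10 from right. Merged: [3, 10]
Compare 11 vs 15: take 11 from left. Merged: [3, 10, 11]
Compare 11 vs 15: take 11 from left. Merged: [3, 10, 11, 11]
Compare 13 vs 15: take 13 from left. Merged: [3, 10, 11, 11, 13]
Append remaining from right: [15]. Merged: [3, 10, 11, 11, 13, 15]

Final merged array: [3, 10, 11, 11, 13, 15]
Total comparisons: 5

The merged array is [3, 10, 11, 11, 13, 15], requiring 5 comparisons. The merge step runs in O(n) time where n is the total number of elements.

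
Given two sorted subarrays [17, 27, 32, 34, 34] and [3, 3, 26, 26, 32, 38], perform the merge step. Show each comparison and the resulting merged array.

Merging process:

Compare 17 vs 3: take 3 from right. Merged: [3]
Compare 17 vs 3: take 3 from right. Merged: [3, 3]
Compare 17 vs 26: take 17 from left. Merged: [3, 3, 17]
Compare 27 vs 26: take 26 from right. Merged: [3, 3, 17, 26]
Compare 27 vs 26: take 26 from right. Merged: [3, 3, 17, 26, 26]
Compare 27 vs 32: take 27 from left. Merged: [3, 3, 17, 26, 26, 27]
Compare 32 vs 32: take 32 from left. Merged: [3, 3, 17, 26, 26, 27, 32]
Compare 34 vs 32: take 32 from right. Merged: [3, 3, 17, 26, 26, 27, 32, 32]
Compare 34 vs 38: take 34 from left. Merged: [3, 3, 17, 26, 26, 27, 32, 32, 34]
Compare 34 vs 38: take 34 from left. Merged: [3, 3, 17, 26, 26, 27, 32, 32, 34, 34]
Append remaining from right: [38]. Merged: [3, 3, 17, 26, 26, 27, 32, 32, 34, 34, 38]

Final merged array: [3, 3, 17, 26, 26, 27, 32, 32, 34, 34, 38]
Total comparisons: 10

The merged array is [3, 3, 17, 26, 26, 27, 32, 32, 34, 34, 38], requiring 10 comparisons. The merge step runs in O(n) time where n is the total number of elements.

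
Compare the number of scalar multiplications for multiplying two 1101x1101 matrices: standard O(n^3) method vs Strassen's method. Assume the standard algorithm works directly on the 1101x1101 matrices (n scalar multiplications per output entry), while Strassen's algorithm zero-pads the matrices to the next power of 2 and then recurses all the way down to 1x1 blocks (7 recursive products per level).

Matrix multiplication for 1101x1101 matrices:

Strassen's algorithm requires power-of-2 dimensions. Pad 1101x1101 to 2048x2048 (next power of 2).

Standard algorithm: 1101^3 = 1334633301 multiplications
Strassen's algorithm: 7^(log2(2048)) = 7^11 = 1977326743 multiplications
Difference: 1334633301 - 1977326743 = -642693442 (Strassen uses MORE here due to padding overhead — for small or just-over-power-of-2 n, padding can outweigh the per-level savings)

Standard: 1334633301 multiplications (1101^3). Strassen: 1977326743 multiplications (7^11, after padding to 2048x2048). Strassen reduces 8 recursive multiplications to 7 at each level.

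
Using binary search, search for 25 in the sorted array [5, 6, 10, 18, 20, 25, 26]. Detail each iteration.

Binary search for 25 in [5, 6, 10, 18, 20, 25, 26]:

lo=0, hi=6, mid=3, arr[mid]=18 -> 18 < 25, search right half
lo=4, hi=6, mid=5, arr[mid]=25 -> Found target at index 5!

Binary search finds 25 at index 5 after 2 comparisons. The search repeatedly halves the search space by comparing with the middle element.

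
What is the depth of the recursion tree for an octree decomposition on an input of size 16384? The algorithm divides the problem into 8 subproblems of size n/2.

For divide and conquer with division factor 2:

Problem sizes at each level:
Level 0: 16384
Level 1: 8192
Level 2: 4096
Level 3: 2048
Level 4: 1024
Level 5: 512
Level 6: 256
Level 7: 128
Level 8: 64
Level 9: 32
Level 10: 16
Level 11: 8
Level 12: 4
Level 13: 2
Level 14: 1

The root is level 0 and the size-1 base case is level 14 (the tree spans levels 0 through 14, i.e. 15 levels counting the root), so the depth is the number of divisions: log_2(16384) = 14

The recursion tree depth is log_2(16384) = 14. At each level, the problem size is divided by 2, so it takes 14 divisions to reduce to a base case of size 1. The algorithm makes 8 recursive calls at each level.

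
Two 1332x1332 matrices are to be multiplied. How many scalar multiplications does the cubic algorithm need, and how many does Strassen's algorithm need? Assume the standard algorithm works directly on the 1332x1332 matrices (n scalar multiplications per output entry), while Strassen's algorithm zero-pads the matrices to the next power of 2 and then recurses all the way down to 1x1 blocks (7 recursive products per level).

Matrix multiplication for 1332x1332 matrices:

Strassen's algorithm requires power-of-2 dimensions. Pad 1332x1332 to 2048x2048 (next power of 2).

Standard algorithm: 1332^3 = 2363266368 multiplications
Strassen's algorithm: 7^(log2(2048)) = 7^11 = 1977326743 multiplications
Savings: 2363266368 - 1977326743 = 385939625 multiplications

Standard: 2363266368 multiplications (1332^3). Strassen: 1977326743 multiplications (7^11, after padding to 2048x2048). Strassen reduces 8 recursive multiplications to 7 at each level.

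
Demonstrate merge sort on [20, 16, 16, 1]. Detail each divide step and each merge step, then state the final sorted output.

Merge sort trace:

Split: [20, 16, 16, 1] -> [20, 16] and [16, 1]
  Split: [20, 16] -> [20] and [16]
  Merge: [20] + [16] -> [16, 20]
  Split: [16, 1] -> [16] and [1]
  Merge: [16] + [1] -> [1, 16]
Merge: [16, 20] + [1, 16] -> [1, 16, 16, 20]

Final sorted array: [1, 16, 16, 20]

The merge sort proceeds by recursively splitting the array and merging sorted halves.
After all merges, the sorted array is [1, 16, 16, 20].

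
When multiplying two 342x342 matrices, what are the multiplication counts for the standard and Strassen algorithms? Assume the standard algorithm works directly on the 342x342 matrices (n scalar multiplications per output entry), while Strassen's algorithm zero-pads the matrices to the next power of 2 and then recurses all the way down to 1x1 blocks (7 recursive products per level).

Matrix multiplication for 342x342 matrices:

Strassen's algorithm requires power-of-2 dimensions. Pad 342x342 to 512x512 (next power of 2).

Standard algorithm: 342^3 = 40001688 multiplications
Strassen's algorithm: 7^(log2(512)) = 7^9 = 40353607 multiplications
Difference: 40001688 - 40353607 = -351919 (Strassen uses MORE here due to padding overhead — for small or just-over-power-of-2 n, padding can outweigh the per-level savings)

Standard: 40001688 multiplications (342^3). Strassen: 40353607 multiplications (7^9, after padding to 512x512). Strassen reduces 8 recursive multiplications to 7 at each level.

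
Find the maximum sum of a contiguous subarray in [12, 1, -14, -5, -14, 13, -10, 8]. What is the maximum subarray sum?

Using Kadane's algorithm on [12, 1, -14, -5, -14, 13, -10, 8]:

Scanning through the array:
Position 1 (value 1): max_ending_here = 13, max_so_far = 13
Position 2 (value -14): max_ending_here = -1, max_so_far = 13
Position 3 (value -5): max_ending_here = -5, max_so_far = 13
Position 4 (value -14): max_ending_here = -14, max_so_far = 13
Position 5 (value 13): max_ending_here = 13, max_so_far = 13
Position 6 (value -10): max_ending_here = 3, max_so_far = 13
Position 7 (value 8): max_ending_here = 11, max_so_far = 13

Maximum subarray: [12, 1]
Maximum sum: 13

The maximum subarray is [12, 1] with sum 13. This subarray runs from index 0 to index 1.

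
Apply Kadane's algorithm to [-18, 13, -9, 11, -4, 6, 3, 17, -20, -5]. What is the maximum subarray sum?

Using Kadane's algorithm on [-18, 13, -9, 11, -4, 6, 3, 17, -20, -5]:

Scanning through the array:
Position 1 (value 13): max_ending_here = 13, max_so_far = 13
Position 2 (value -9): max_ending_here = 4, max_so_far = 13
Position 3 (value 11): max_ending_here = 15, max_so_far = 15
Position 4 (value -4): max_ending_here = 11, max_so_far = 15
Position 5 (value 6): max_ending_here = 17, max_so_far = 17
Position 6 (value 3): max_ending_here = 20, max_so_far = 20
Position 7 (value 17): max_ending_here = 37, max_so_far = 37
Position 8 (value -20): max_ending_here = 17, max_so_far = 37
Position 9 (value -5): max_ending_here = 12, max_so_far = 37

Maximum subarray: [13, -9, 11, -4, 6, 3, 17]
Maximum sum: 37

The maximum subarray is [13, -9, 11, -4, 6, 3, 17] with sum 37. This subarray runs from index 1 to index 7.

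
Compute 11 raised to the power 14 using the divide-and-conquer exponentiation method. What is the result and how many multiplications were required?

Computing 11^14 by squaring (build up from 11^1; each line after the first costs one multiplication):

11^1 = 11
11^2 = (11^1)^2 = 11^2 = 121
11^3 = 11 * 11^2 = 11 * 121 = 1331
11^6 = (11^3)^2 = 1331^2 = 1771561
11^7 = 11 * 11^6 = 11 * 1771561 = 19487171
11^14 = (11^7)^2 = 19487171^2 = 379749833583241

Result: 379749833583241
Multiplications needed: 5 (5 lines after 11^1)

11^14 = 379749833583241. Using exponentiation by squaring, this requires 5 multiplications. The key idea: if the exponent is even, square the half-power; if odd, multiply by the base once.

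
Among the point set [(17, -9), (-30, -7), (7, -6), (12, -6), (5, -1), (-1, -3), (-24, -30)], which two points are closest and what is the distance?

Computing all pairwise distances among 7 points:

d((17, -9), (-30, -7)) = 47.0425
d((17, -9), (7, -6)) = 10.4403
d((17, -9), (12, -6)) = 5.831
d((17, -9), (5, -1)) = 14.4222
d((17, -9), (-1, -3)) = 18.9737
d((17, -9), (-24, -30)) = 46.0652
d((-30, -7), (7, -6)) = 37.0135
d((-30, -7), (12, -6)) = 42.0119
d((-30, -7), (5, -1)) = 35.5106
d((-30, -7), (-1, -3)) = 29.2746
d((-30, -7), (-24, -30)) = 23.7697
d((7, -6), (12, -6)) = 5.0 <-- minimum
d((7, -6), (5, -1)) = 5.3852
d((7, -6), (-1, -3)) = 8.544
d((7, -6), (-24, -30)) = 39.2046
d((12, -6), (5, -1)) = 8.6023
d((12, -6), (-1, -3)) = 13.3417
d((12, -6), (-24, -30)) = 43.2666
d((5, -1), (-1, -3)) = 6.3246
d((5, -1), (-24, -30)) = 41.0122
d((-1, -3), (-24, -30)) = 35.4683

Closest pair: (7, -6) and (12, -6) with distance 5.0

The closest pair is (7, -6) and (12, -6) with Euclidean distance 5.0. For 7 points, brute-force pairwise comparison is shown above. For large n, the divide-and-conquer algorithm (sort by x, recurse on halves, check the dividing strip) achieves O(n log n).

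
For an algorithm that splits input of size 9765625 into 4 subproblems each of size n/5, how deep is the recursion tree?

For divide and conquer with division factor 5:

Problem sizes at each level:
Level 0: 9765625
Level 1: 1953125
Level 2: 390625
Level 3: 78125
Level 4: 15625
Level 5: 3125
Level 6: 625
Level 7: 125
Level 8: 25
Level 9: 5
Level 10: 1

The root is level 0 and the size-1 base case is level 10 (the tree spans levels 0 through 10, i.e. 11 levels counting the root), so the depth is the number of divisions: log_5(9765625) = 10

The recursion tree depth is log_5(9765625) = 10. At each level, the problem size is divided by 5, so it takes 10 divisions to reduce to a base case of size 1. The algorithm makes 4 recursive calls at each level.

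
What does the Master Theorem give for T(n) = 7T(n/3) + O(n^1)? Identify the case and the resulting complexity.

Master Theorem for T(n) = 7T(n/3) + O(n^1):

a = 7, b = 3, c = 1
log_b(a) = log_3(7) = 1.7712

Case 1: c = 1 < log_3(7) = 1.7712
T(n) = O(n^(log_3 7))

For T(n) = 7T(n/3) + O(n^1): log_3(7) = 1.7712. This is Case 1 of the Master Theorem (c < log_b(a), work dominated by leaves), giving O(n^(log_3 7)).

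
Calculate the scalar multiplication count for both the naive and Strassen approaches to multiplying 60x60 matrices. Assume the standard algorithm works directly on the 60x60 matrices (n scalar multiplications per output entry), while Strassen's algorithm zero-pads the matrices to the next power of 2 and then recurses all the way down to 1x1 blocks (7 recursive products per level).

Matrix multiplication for 60x60 matrices:

Strassen's algorithm requires power-of-2 dimensions. Pad 60x60 to 64x64 (next power of 2).

Standard algorithm: 60^3 = 216000 multiplications
Strassen's algorithm: 7^(log2(64)) = 7^6 = 117649 multiplications
Savings: 216000 - 117649 = 98351 multiplications

Standard: 216000 multiplications (60^3). Strassen: 117649 multiplications (7^6, after padding to 64x64). Strassen reduces 8 recursive multiplications to 7 at each level.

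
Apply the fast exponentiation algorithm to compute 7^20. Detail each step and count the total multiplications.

Computing 7^20 by squaring (build up from 7^1; each line after the first costs one multiplication):

7^1 = 7
7^2 = (7^1)^2 = 7^2 = 49
7^4 = (7^2)^2 = 49^2 = 2401
7^5 = 7 * 7^4 = 7 * 2401 = 16807
7^10 = (7^5)^2 = 16807^2 = 282475249
7^20 = (7^10)^2 = 282475249^2 = 79792266297612001

Result: 79792266297612001
Multiplications needed: 5 (5 lines after 7^1)

7^20 = 79792266297612001. Using exponentiation by squaring, this requires 5 multiplications. The key idea: if the exponent is even, square the half-power; if odd, multiply by the base once.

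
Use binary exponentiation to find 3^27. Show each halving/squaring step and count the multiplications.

Computing 3^27 by squaring (build up from 3^1; each line after the first costs one multiplication):

3^1 = 3
3^2 = (3^1)^2 = 3^2 = 9
3^3 = 3 * 3^2 = 3 * 9 = 27
3^6 = (3^3)^2 = 27^2 = 729
3^12 = (3^6)^2 = 729^2 = 531441
3^13 = 3 * 3^12 = 3 * 531441 = 1594323
3^26 = (3^13)^2 = 1594323^2 = 2541865828329
3^27 = 3 * 3^26 = 3 * 2541865828329 = 7625597484987

Result: 7625597484987
Multiplications needed: 7 (7 lines after 3^1)

3^27 = 7625597484987. Using exponentiation by squaring, this requires 7 multiplications. The key idea: if the exponent is even, square the half-power; if odd, multiply by the base once.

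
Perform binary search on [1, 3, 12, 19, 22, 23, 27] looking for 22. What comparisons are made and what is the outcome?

Binary search for 22 in [1, 3, 12, 19, 22, 23, 27]:

lo=0, hi=6, mid=3, arr[mid]=19 -> 19 < 22, search right half
lo=4, hi=6, mid=5, arr[mid]=23 -> 23 > 22, search left half
lo=4, hi=4, mid=4, arr[mid]=22 -> Found target at index 4!

Binary search finds 22 at index 4 after 3 comparisons. The search repeatedly halves the search space by comparing with the middle element.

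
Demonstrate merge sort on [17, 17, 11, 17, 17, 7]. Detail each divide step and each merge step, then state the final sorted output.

Merge sort trace:

Split: [17, 17, 11, 17, 17, 7] -> [17, 17, 11] and [17, 17, 7]
  Split: [17, 17, 11] -> [17] and [17, 11]
    Split: [17, 11] -> [17] and [11]
    Merge: [17] + [11] -> [11, 17]
  Merge: [17] + [11, 17] -> [11, 17, 17]
  Split: [17, 17, 7] -> [17] and [17, 7]
    Split: [17, 7] -> [17] and [7]
    Merge: [17] + [7] -> [7, 17]
  Merge: [17] + [7, 17] -> [7, 17, 17]
Merge: [11, 17, 17] + [7, 17, 17] -> [7, 11, 17, 17, 17, 17]

Final sorted array: [7, 11, 17, 17, 17, 17]

The merge sort proceeds by recursively splitting the array and merging sorted halves.
After all merges, the sorted array is [7, 11, 17, 17, 17, 17].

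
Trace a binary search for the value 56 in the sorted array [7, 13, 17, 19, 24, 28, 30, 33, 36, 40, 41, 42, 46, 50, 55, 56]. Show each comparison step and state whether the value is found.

Binary search for 56 in [7, 13, 17, 19, 24, 28, 30, 33, 36, 40, 41, 42, 46, 50, 55, 56]:

lo=0, hi=15, mid=7, arr[mid]=33 -> 33 < 56, search right half
lo=8, hi=15, mid=11, arr[mid]=42 -> 42 < 56, search right half
lo=12, hi=15, mid=13, arr[mid]=50 -> 50 < 56, search right half
lo=14, hi=15, mid=14, arr[mid]=55 -> 55 < 56, search right half
lo=15, hi=15, mid=15, arr[mid]=56 -> Found target at index 15!

Binary search finds 56 at index 15 after 5 comparisons. The search repeatedly halves the search space by comparing with the middle element.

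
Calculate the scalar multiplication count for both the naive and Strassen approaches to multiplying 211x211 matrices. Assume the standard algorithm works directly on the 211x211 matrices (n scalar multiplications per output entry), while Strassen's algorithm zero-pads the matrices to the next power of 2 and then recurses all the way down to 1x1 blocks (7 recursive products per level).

Matrix multiplication for 211x211 matrices:

Strassen's algorithm requires power-of-2 dimensions. Pad 211x211 to 256x256 (next power of 2).

Standard algorithm: 211^3 = 9393931 multiplications
Strassen's algorithm: 7^(log2(256)) = 7^8 = 5764801 multiplications
Savings: 9393931 - 5764801 = 3629130 multiplications

Standard: 9393931 multiplications (211^3). Strassen: 5764801 multiplications (7^8, after padding to 256x256). Strassen reduces 8 recursive multiplications to 7 at each level.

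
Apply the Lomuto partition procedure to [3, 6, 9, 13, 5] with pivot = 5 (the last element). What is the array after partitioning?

Lomuto partition with pivot = 5:

Initial array: [3, 6, 9, 13, 5]

arr[0]=3 <= 5: swap with position 0, array becomes [3, 6, 9, 13, 5]
arr[1]=6 > 5: no swap
arr[2]=9 > 5: no swap
arr[3]=13 > 5: no swap

Place pivot at position 1: [3, 5, 9, 13, 6]
Pivot position: 1

After partitioning with pivot 5, the array becomes [3, 5, 9, 13, 6]. The pivot is placed at index 1. All elements to the left of the pivot are <= 5, and all elements to the right are > 5.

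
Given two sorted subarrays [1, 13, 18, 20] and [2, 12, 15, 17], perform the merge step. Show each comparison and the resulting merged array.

Merging process:

Compare 1 vs 2: take 1 from left. Merged: [1]
Compare 13 vs 2: take 2 from right. Merged: [1, 2]
Compare 13 vs 12: take 12 from right. Merged: [1, 2, 12]
Compare 13 vs 15: take 13 from left. Merged: [1, 2, 12, 13]
Compare 18 vs 15: take 15 from right. Merged: [1, 2, 12, 13, 15]
Compare 18 vs 17: take 17 from right. Merged: [1, 2, 12, 13, 15, 17]
Append remaining from left: [18, 20]. Merged: [1, 2, 12, 13, 15, 17, 18, 20]

Final merged array: [1, 2, 12, 13, 15, 17, 18, 20]
Total comparisons: 6

The merged array is [1, 2, 12, 13, 15, 17, 18, 20], requiring 6 comparisons. The merge step runs in O(n) time where n is the total number of elements.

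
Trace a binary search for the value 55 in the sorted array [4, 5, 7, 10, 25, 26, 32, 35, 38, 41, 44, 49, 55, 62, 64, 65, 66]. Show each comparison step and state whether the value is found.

Binary search for 55 in [4, 5, 7, 10, 25, 26, 32, 35, 38, 41, 44, 49, 55, 62, 64, 65, 66]:

lo=0, hi=16, mid=8, arr[mid]=38 -> 38 < 55, search right half
lo=9, hi=16, mid=12, arr[mid]=55 -> Found target at index 12!

Binary search finds 55 at index 12 after 2 comparisons. The search repeatedly halves the search space by comparing with the middle element.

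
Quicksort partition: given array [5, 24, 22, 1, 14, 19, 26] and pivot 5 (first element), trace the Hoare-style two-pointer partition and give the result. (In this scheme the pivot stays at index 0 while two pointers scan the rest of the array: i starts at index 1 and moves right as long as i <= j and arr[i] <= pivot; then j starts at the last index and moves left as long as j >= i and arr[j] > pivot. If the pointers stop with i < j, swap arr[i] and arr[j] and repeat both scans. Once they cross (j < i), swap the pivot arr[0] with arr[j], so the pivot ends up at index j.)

Hoare-style two-pointer partition with pivot = 5:

Initial array: [5, 24, 22, 1, 14, 19, 26]

Pointers start at i = 1, j = 6.
i stops at index 1 (arr[1]=24 > 5), j stops at index 3 (arr[3]=1 <= 5): swap arr[1] and arr[3], array becomes [5, 1, 22, 24, 14, 19, 26]
i ends at 2, j ends at 1: the pointers have crossed (j < i), so scanning stops.

Swap pivot arr[0] with arr[1] to place pivot at position 1: [1, 5, 22, 24, 14, 19, 26]
Pivot position: 1

After partitioning with pivot 5, the array becomes [1, 5, 22, 24, 14, 19, 26]. The pivot is placed at index 1. All elements to the left of the pivot are <= 5, and all elements to the right are > 5.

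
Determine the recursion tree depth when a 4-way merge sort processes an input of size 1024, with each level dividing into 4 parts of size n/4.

For divide and conquer with division factor 4:

Problem sizes at each level:
Level 0: 1024
Level 1: 256
Level 2: 64
Level 3: 16
Level 4: 4
Level 5: 1

The root is level 0 and the size-1 base case is level 5 (the tree spans levels 0 through 5, i.e. 6 levels counting the root), so the depth is the number of divisions: log_4(1024) = 5

The recursion tree depth is log_4(1024) = 5. At each level, the problem size is divided by 4, so it takes 5 divisions to reduce to a base case of size 1. The algorithm makes 4 recursive calls at each level.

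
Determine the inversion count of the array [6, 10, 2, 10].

Finding inversions in [6, 10, 2, 10]:

(0, 2): arr[0]=6 > arr[2]=2
(1, 2): arr[1]=10 > arr[2]=2

Total inversions: 2

The array has 2 inversion(s): (0,2), (1,2). Each pair (i,j) satisfies i < j and arr[i] > arr[j].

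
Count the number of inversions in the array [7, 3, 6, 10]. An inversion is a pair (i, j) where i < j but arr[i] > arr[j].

Finding inversions in [7, 3, 6, 10]:

(0, 1): arr[0]=7 > arr[1]=3
(0, 2): arr[0]=7 > arr[2]=6

Total inversions: 2

The array has 2 inversion(s): (0,1), (0,2). Each pair (i,j) satisfies i < j and arr[i] > arr[j].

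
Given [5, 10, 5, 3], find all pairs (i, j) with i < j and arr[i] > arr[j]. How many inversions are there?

Finding inversions in [5, 10, 5, 3]:

(0, 3): arr[0]=5 > arr[3]=3
(1, 2): arr[1]=10 > arr[2]=5
(1, 3): arr[1]=10 > arr[3]=3
(2, 3): arr[2]=5 > arr[3]=3

Total inversions: 4

The array has 4 inversion(s): (0,3), (1,2), (1,3), (2,3). Each pair (i,j) satisfies i < j and arr[i] > arr[j].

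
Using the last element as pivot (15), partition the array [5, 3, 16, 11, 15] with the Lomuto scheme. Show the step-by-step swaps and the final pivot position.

Lomuto partition with pivot = 15:

Initial array: [5, 3, 16, 11, 15]

arr[0]=5 <= 15: swap with position 0, array becomes [5, 3, 16, 11, 15]
arr[1]=3 <= 15: swap with position 1, array becomes [5, 3, 16, 11, 15]
arr[2]=16 > 15: no swap
arr[3]=11 <= 15: swap with position 2, array becomes [5, 3, 11, 16, 15]

Place pivot at position 3: [5, 3, 11, 15, 16]
Pivot position: 3

After partitioning with pivot 15, the array becomes [5, 3, 11, 15, 16]. The pivot is placed at index 3. All elements to the left of the pivot are <= 15, and all elements to the right are > 15.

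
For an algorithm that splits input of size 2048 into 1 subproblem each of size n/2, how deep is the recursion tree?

For divide and conquer with division factor 2:

Problem sizes at each level:
Level 0: 2048
Level 1: 1024
Level 2: 512
Level 3: 256
Level 4: 128
Level 5: 64
Level 6: 32
Level 7: 16
Level 8: 8
Level 9: 4
Level 10: 2
Level 11: 1

The root is level 0 and the size-1 base case is level 11 (the tree spans levels 0 through 11, i.e. 12 levels counting the root), so the depth is the number of divisions: log_2(2048) = 11

The recursion tree depth is log_2(2048) = 11. At each level, the problem size is divided by 2, so it takes 11 divisions to reduce to a base case of size 1. The algorithm makes 1 recursive call at each level.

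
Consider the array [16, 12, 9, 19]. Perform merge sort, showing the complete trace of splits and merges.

Merge sort trace:

Split: [16, 12, 9, 19] -> [16, 12] and [9, 19]
  Split: [16, 12] -> [16] and [12]
  Merge: [16] + [12] -> [12, 16]
  Split: [9, 19] -> [9] and [19]
  Merge: [9] + [19] -> [9, 19]
Merge: [12, 16] + [9, 19] -> [9, 12, 16, 19]

Final sorted array: [9, 12, 16, 19]

The merge sort proceeds by recursively splitting the array and merging sorted halves.
After all merges, the sorted array is [9, 12, 16, 19].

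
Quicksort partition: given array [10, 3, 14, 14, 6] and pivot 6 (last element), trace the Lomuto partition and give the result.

Lomuto partition with pivot = 6:

Initial array: [10, 3, 14, 14, 6]

arr[0]=10 > 6: no swap
arr[1]=3 <= 6: swap with position 0, array becomes [3, 10, 14, 14, 6]
arr[2]=14 > 6: no swap
arr[3]=14 > 6: no swap

Place pivot at position 1: [3, 6, 14, 14, 10]
Pivot position: 1

After partitioning with pivot 6, the array becomes [3, 6, 14, 14, 10]. The pivot is placed at index 1. All elements to the left of the pivot are <= 6, and all elements to the right are > 6.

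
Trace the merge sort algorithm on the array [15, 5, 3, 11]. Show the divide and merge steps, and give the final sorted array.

Merge sort trace:

Split: [15, 5, 3, 11] -> [15, 5] and [3, 11]
  Split: [15, 5] -> [15] and [5]
  Merge: [15] + [5] -> [5, 15]
  Split: [3, 11] -> [3] and [11]
  Merge: [3] + [11] -> [3, 11]
Merge: [5, 15] + [3, 11] -> [3, 5, 11, 15]

Final sorted array: [3, 5, 11, 15]

The merge sort proceeds by recursively splitting the array and merging sorted halves.
After all merges, the sorted array is [3, 5, 11, 15].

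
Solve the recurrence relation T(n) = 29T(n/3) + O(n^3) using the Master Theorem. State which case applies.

Master Theorem for T(n) = 29T(n/3) + O(n^3):

a = 29, b = 3, c = 3
log_b(a) = log_3(29) = 3.0650

Case 1: c = 3 < log_3(29) = 3.0650
T(n) = O(n^(log_3 29))

For T(n) = 29T(n/3) + O(n^3): log_3(29) = 3.0650. This is Case 1 of the Master Theorem (c < log_b(a), work dominated by leaves), giving O(n^(log_3 29)).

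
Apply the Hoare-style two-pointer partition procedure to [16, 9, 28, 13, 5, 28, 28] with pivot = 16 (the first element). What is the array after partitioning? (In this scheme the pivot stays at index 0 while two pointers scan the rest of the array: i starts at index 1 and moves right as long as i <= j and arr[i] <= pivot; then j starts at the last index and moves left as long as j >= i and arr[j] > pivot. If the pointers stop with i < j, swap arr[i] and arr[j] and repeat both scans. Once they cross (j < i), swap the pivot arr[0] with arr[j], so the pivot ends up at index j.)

Hoare-style two-pointer partition with pivot = 16:

Initial array: [16, 9, 28, 13, 5, 28, 28]

Pointers start at i = 1, j = 6.
i stops at index 2 (arr[2]=28 > 16), j stops at index 4 (arr[4]=5 <= 16): swap arr[2] and arr[4], array becomes [16, 9, 5, 13, 28, 28, 28]
i ends at 4, j ends at 3: the pointers have crossed (j < i), so scanning stops.

Swap pivot arr[0] with arr[3] to place pivot at position 3: [13, 9, 5, 16, 28, 28, 28]
Pivot position: 3

After partitioning with pivot 16, the array becomes [13, 9, 5, 16, 28, 28, 28]. The pivot is placed at index 3. All elements to the left of the pivot are <= 16, and all elements to the right are > 16.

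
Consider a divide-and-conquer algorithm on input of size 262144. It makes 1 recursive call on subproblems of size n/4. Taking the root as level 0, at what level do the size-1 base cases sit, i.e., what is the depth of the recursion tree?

For divide and conquer with division factor 4:

Problem sizes at each level:
Level 0: 262144
Level 1: 65536
Level 2: 16384
Level 3: 4096
Level 4: 1024
Level 5: 256
Level 6: 64
Level 7: 16
Level 8: 4
Level 9: 1

The root is level 0 and the size-1 base case is level 9 (the tree spans levels 0 through 9, i.e. 10 levels counting the root), so the depth is the number of divisions: log_4(262144) = 9

The recursion tree depth is log_4(262144) = 9. At each level, the problem size is divided by 4, so it takes 9 divisions to reduce to a base case of size 1. The algorithm makes 1 recursive call at each level.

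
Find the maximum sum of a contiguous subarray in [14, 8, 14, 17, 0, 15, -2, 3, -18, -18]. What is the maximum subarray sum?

Using Kadane's algorithm on [14, 8, 14, 17, 0, 15, -2, 3, -18, -18]:

Scanning through the array:
Position 1 (value 8): max_ending_here = 22, max_so_far = 22
Position 2 (value 14): max_ending_here = 36, max_so_far = 36
Position 3 (value 17): max_ending_here = 53, max_so_far = 53
Position 4 (value 0): max_ending_here = 53, max_so_far = 53
Position 5 (value 15): max_ending_here = 68, max_so_far = 68
Position 6 (value -2): max_ending_here = 66, max_so_far = 68
Position 7 (value 3): max_ending_here = 69, max_so_far = 69
Position 8 (value -18): max_ending_here = 51, max_so_far = 69
Position 9 (value -18): max_ending_here = 33, max_so_far = 69

Maximum subarray: [14, 8, 14, 17, 0, 15, -2, 3]
Maximum sum: 69

The maximum subarray is [14, 8, 14, 17, 0, 15, -2, 3] with sum 69. This subarray runs from index 0 to index 7.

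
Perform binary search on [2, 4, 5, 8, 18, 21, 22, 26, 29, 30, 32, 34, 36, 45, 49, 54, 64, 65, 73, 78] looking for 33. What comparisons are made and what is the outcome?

Binary search for 33 in [2, 4, 5, 8, 18, 21, 22, 26, 29, 30, 32, 34, 36, 45, 49, 54, 64, 65, 73, 78]:

lo=0, hi=19, mid=9, arr[mid]=30 -> 30 < 33, search right half
lo=10, hi=19, mid=14, arr[mid]=49 -> 49 > 33, search left half
lo=10, hi=13, mid=11, arr[mid]=34 -> 34 > 33, search left half
lo=10, hi=10, mid=10, arr[mid]=32 -> 32 < 33, search right half
lo=11 > hi=10, target 33 not found

Binary search determines that 33 is not in the array after 4 comparisons. The search space was exhausted without finding the target.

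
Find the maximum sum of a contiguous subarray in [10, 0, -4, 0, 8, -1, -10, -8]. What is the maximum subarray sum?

Using Kadane's algorithm on [10, 0, -4, 0, 8, -1, -10, -8]:

Scanning through the array:
Position 1 (value 0): max_ending_here = 10, max_so_far = 10
Position 2 (value -4): max_ending_here = 6, max_so_far = 10
Position 3 (value 0): max_ending_here = 6, max_so_far = 10
Position 4 (value 8): max_ending_here = 14, max_so_far = 14
Position 5 (value -1): max_ending_here = 13, max_so_far = 14
Position 6 (value -10): max_ending_here = 3, max_so_far = 14
Position 7 (value -8): max_ending_here = -5, max_so_far = 14

Maximum subarray: [10, 0, -4, 0, 8]
Maximum sum: 14

The maximum subarray is [10, 0, -4, 0, 8] with sum 14. This subarray runs from index 0 to index 4.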